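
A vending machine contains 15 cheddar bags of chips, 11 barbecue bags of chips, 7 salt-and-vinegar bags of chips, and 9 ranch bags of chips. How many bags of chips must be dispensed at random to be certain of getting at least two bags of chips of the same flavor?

Treat the 4 flavors as pigeonholes.
The worst case takes 1 bag of chips of each flavor without reaching 2 of any: 4 × 1 = 4.
The next bag of chips must bring some flavor to 2, so 4 + 1 = 5.

5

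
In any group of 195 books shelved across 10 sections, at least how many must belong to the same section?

20

The 195 books fall into 10 sections.
If each of the 10 sections held at most 19, the total would be at most 10 × 19 = 190 < 195, a contradiction.
So at least one holds ⌈195/10⌉ = 20.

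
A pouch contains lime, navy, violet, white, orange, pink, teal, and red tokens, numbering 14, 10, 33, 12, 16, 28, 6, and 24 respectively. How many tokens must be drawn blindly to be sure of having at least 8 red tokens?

The worst case draws every non-red token first: 14 + 10 + 33 + 12 + 16 + 28 + 6 = 119.
The next 8 draws are then forced to be red, giving 119 + 8 = 127.

127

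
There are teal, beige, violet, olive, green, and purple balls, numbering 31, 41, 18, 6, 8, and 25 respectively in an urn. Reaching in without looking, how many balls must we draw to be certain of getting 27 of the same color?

110

In the worst case we take at most 26 of each color, but all 18 violet, all 6 olive, all 8 green, and all 25 purple (fewer than 26), giving 26 + 26 + 18 + 6 + 8 + 25 = 109.
One more ball then forces some color to 27, so 109 + 1 = 110.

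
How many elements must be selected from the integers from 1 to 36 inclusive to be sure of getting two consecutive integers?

19

Partition {1, …, 36} into 18 pairs: {1,2}, {3,4}, …, {35,36}.
Choosing 18 integers — say the 18 even numbers 2, 4, …, 36 — takes one from each pair and avoids the property.
Choosing 19 forces two into the same pair by pigeonhole, and those are consecutive. So 19.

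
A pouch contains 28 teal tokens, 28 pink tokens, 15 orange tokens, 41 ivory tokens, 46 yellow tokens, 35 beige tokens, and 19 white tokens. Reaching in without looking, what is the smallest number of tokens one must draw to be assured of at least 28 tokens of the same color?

In the worst case we take at most 27 of each color, but all 15 orange and all 19 white (fewer than 27), giving 27 + 27 + 15 + 27 + 27 + 27 + 19 = 169.
One more token then forces some color to 28, so 169 + 1 = 170.

170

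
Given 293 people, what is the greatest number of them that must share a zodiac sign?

The 293 people fall into 12 zodiac signs.
If each of the 12 zodiac signs held at most 24, the total would be at most 12 × 24 = 288 < 293, a contradiction.
So at least one holds ⌈293/12⌉ = 25.

25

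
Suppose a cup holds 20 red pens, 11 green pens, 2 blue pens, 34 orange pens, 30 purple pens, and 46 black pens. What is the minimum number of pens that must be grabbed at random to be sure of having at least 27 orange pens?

The worst case draws every non-orange pen first: 20 + 11 + 2 + 30 + 46 = 109.
The next 27 draws are then forced to be orange, giving 109 + 27 = 136.

136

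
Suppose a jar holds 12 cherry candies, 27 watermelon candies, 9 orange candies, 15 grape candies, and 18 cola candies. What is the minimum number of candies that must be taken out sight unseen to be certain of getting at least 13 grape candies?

79

To avoid grape candies as long as possible, exhaust the other 4 flavors first.
The worst case draws every non-grape candy first: 12 + 27 + 9 + 18 = 66.
The next 13 draws are then forced to be grape, giving 66 + 13 = 79.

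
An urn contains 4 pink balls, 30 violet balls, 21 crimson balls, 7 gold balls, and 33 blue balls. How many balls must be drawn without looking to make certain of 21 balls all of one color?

Treat the 5 colors as pigeonholes.
In the worst case we take at most 20 of each color, but all 4 pink and all 7 gold (fewer than 20), giving 4 + 20 + 20 + 7 + 20 = 71.
One more ball then forces some color to 21, so 71 + 1 = 72.

72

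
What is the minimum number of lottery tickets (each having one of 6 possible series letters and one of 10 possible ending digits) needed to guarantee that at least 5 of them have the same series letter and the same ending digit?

241

There are 6 × 10 = 60 (series letter, ending digit) combinations acting as pigeonholes.
With 60 × 4 = 240 lottery tickets we could place exactly 4 in each, with no (series letter, ending digit) pair reaching 5.
One more forces some (series letter, ending digit) pair to hold 5, so 240 + 1 = 241.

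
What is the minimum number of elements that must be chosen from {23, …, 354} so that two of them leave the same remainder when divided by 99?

Group the integers by remainder mod 99; there are 99 residue classes, each nonempty in this range.
Choosing one from each class (99 integers) avoids any shared remainder.
One more choice must repeat a class, so two differ by a multiple of 99. Hence 99 + 1 = 100.

100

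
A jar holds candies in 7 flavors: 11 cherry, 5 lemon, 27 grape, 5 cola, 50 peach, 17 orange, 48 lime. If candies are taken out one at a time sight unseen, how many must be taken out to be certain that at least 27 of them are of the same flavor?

117

In the worst case we take at most 26 of each flavor, but all 11 cherry, all 5 lemon, all 5 cola, and all 17 orange (fewer than 26), giving 11 + 5 + 26 + 5 + 26 + 17 + 26 = 116.
One more candy then forces some flavor to 27, so 116 + 1 = 117.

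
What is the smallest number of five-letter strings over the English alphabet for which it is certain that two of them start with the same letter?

27

There are 26 possible first letters acting as pigeonholes.
With 26 five-letter strings over the English alphabet we could place one in each, avoiding any repeat.
One more forces some class to hold 2, so 26 + 1 = 27.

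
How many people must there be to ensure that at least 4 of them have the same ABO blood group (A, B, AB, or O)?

There are 4 ABO blood groups acting as pigeonholes.
With 4 × 3 = 12 people we could place exactly 3 in each, with no class reaching 4.
One more forces some class to hold 4, so 12 + 1 = 13.

13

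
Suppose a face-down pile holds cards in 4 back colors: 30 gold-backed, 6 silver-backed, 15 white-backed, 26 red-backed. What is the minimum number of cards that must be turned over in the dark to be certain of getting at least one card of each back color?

72

The hardest back color to obtain is silver-backed: we could draw every other card first — 77 − 6 = 71 cards — without a single silver-backed one.
The next draw must be silver-backed, so 71 + 1 = 72.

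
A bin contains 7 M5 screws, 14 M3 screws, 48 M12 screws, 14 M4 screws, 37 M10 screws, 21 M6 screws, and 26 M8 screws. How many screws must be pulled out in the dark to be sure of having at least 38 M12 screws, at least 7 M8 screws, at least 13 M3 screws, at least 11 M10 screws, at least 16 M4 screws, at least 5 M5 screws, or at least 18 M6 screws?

Each of the 7 sizes has its own threshold; avoid all of them simultaneously.
The worst case stops just short of every target: 4 M5, 12 M3, 37 M12, all 14 M4, 10 M10, 17 M6, 6 M8 — 4 + 12 + 37 + 14 + 10 + 17 + 6 = 100 screws.
One more screw must push some size to its target, so 100 + 1 = 101.

101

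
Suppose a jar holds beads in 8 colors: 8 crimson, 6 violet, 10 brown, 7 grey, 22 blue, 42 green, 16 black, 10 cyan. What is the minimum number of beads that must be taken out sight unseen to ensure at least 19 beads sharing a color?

In the worst case we take at most 18 of each color, but all 8 crimson, all 6 violet, all 10 brown, all 7 grey, all 16 black, and all 10 cyan (fewer than 18), giving 8 + 6 + 10 + 7 + 18 + 18 + 16 + 10 = 93.
One more bead then forces some color to 19, so 93 + 1 = 94.

94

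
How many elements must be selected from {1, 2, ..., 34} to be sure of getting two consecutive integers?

Partition {1, …, 34} into 17 pairs: {1,2}, {3,4}, …, {33,34}.
Choosing 17 integers — say the 17 even numbers 2, 4, …, 34 — takes one from each pair and avoids the property.
Choosing 18 forces two into the same pair by pigeonhole, and those are consecutive. So 18.

18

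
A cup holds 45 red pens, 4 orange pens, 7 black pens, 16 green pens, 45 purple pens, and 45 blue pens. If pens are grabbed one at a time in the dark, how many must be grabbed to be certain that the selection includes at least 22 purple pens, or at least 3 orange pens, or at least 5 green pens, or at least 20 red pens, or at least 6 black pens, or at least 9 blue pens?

The worst case stops just short of every target: 19 red, 2 orange, 5 black, 4 green, 21 purple, 8 blue — 19 + 2 + 5 + 4 + 21 + 8 = 59 pens.
One more pen must push some ink color to its target, so 59 + 1 = 60.

60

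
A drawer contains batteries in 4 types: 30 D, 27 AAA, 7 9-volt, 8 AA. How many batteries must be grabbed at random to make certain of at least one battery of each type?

66

The hardest type to obtain is 9-volt: we could draw every other battery first — 72 − 7 = 65 batteries — without a single 9-volt one.
The next draw must be 9-volt, so 65 + 1 = 66.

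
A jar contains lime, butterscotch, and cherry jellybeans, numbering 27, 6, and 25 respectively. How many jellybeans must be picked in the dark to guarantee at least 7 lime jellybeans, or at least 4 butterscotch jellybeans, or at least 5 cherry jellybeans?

14

The worst case stops just short of every target: 6 lime, 3 butterscotch, 4 cherry — 6 + 3 + 4 = 13 jellybeans.
One more jellybean must push some flavor to its target, so 13 + 1 = 14.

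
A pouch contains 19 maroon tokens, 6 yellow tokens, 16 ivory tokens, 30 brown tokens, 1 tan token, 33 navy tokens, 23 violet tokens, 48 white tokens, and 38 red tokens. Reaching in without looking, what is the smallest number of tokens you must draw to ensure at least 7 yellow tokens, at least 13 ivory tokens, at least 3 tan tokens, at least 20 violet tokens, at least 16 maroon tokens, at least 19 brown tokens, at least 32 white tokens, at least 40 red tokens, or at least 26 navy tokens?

The worst case stops just short of every target: 15 maroon, 6 yellow, 12 ivory, 18 brown, all 1 tan, 25 navy, 19 violet, 31 white, all 38 red — 15 + 6 + 12 + 18 + 1 + 25 + 19 + 31 + 38 = 165 tokens.
One more token must push some color to its target, so 165 + 1 = 166.

166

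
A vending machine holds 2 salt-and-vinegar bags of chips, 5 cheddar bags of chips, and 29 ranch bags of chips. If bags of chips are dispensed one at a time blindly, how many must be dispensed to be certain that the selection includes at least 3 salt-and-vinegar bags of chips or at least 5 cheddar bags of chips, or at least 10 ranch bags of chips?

Each of the 3 flavors has its own threshold; avoid all of them simultaneously.
The worst case stops just short of every target: 2 salt-and-vinegar, 4 cheddar, 9 ranch — 2 + 4 + 9 = 15 bags of chips.
One more bag of chips must push some flavor to its target, so 15 + 1 = 16.

16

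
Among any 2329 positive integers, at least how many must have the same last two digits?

There are 100 possible two-digit endings, which serve as the pigeonholes.
If each of the 100 possible two-digit endings held at most 23, the total would be at most 100 × 23 = 2300 < 2329, a contradiction.
So at least one holds ⌈2329/100⌉ = 24.

24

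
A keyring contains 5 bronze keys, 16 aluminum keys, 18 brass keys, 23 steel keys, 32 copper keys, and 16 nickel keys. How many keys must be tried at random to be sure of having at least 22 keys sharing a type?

In the worst case we take at most 21 of each type, but all 5 bronze, all 16 aluminum, all 18 brass, and all 16 nickel (fewer than 21), giving 5 + 16 + 18 + 21 + 21 + 16 = 97.
One more key then forces some type to 22, so 97 + 1 = 98.

98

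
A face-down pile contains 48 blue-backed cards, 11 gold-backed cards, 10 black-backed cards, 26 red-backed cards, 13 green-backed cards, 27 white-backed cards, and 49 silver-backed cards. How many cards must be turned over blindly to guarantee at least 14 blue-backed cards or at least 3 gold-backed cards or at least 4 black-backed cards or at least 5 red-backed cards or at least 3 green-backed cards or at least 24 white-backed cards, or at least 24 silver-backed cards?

71

The worst case stops just short of every target: 13 blue-backed, 2 gold-backed, 3 black-backed, 4 red-backed, 2 green-backed, 23 white-backed, 23 silver-backed — 13 + 2 + 3 + 4 + 2 + 23 + 23 = 70 cards.
One more card must push some back color to its target, so 70 + 1 = 71.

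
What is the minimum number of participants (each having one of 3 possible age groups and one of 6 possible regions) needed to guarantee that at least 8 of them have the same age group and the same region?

127

There are 3 × 6 = 18 (age group, region) combinations acting as pigeonholes.
With 18 × 7 = 126 participants we could place exactly 7 in each, with no (age group, region) pair reaching 8.
One more forces some (age group, region) pair to hold 8, so 126 + 1 = 127.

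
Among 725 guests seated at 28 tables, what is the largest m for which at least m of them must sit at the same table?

The 725 guests fall into 28 tables.
If each of the 28 tables held at most 25, the total would be at most 28 × 25 = 700 < 725, a contradiction.
So at least one holds ⌈725/28⌉ = 26.

26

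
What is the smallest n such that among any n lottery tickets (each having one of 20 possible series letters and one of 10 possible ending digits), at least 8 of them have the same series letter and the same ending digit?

1401

There are 20 × 10 = 200 (series letter, ending digit) combinations acting as pigeonholes.
With 200 × 7 = 1400 lottery tickets we could place exactly 7 in each, with no (series letter, ending digit) pair reaching 8.
One more forces some (series letter, ending digit) pair to hold 8, so 1400 + 1 = 1401.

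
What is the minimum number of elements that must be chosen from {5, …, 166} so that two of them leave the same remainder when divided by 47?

48

Group the integers by remainder mod 47; there are 47 residue classes, each nonempty in this range.
Choosing one from each class (47 integers) avoids any shared remainder.
One more choice must repeat a class, so two differ by a multiple of 47. Hence 47 + 1 = 48.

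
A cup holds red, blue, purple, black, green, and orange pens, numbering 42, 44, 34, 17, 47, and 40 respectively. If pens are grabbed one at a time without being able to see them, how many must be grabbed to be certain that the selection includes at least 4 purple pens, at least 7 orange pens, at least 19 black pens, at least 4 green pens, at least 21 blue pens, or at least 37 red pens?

86

The worst case stops just short of every target: 36 red, 20 blue, 3 purple, all 17 black, 3 green, 6 orange — 36 + 20 + 3 + 17 + 3 + 6 = 85 pens.
One more pen must push some ink color to its target, so 85 + 1 = 86.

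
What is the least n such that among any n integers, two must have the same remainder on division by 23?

24

Two integers differ by a multiple of 23 exactly when they share a remainder mod 23.
There are 23 residue classes mod 23, so 23 integers can all lie in distinct classes.
One more integer must repeat a residue, giving a difference divisible by 23. So n = 23 + 1 = 24.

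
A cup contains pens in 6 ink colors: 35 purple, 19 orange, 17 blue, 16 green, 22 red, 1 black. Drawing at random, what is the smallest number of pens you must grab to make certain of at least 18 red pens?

106

The worst case draws every non-red pen first: 35 + 19 + 17 + 16 + 1 = 88.
The next 18 draws are then forced to be red, giving 88 + 18 = 106.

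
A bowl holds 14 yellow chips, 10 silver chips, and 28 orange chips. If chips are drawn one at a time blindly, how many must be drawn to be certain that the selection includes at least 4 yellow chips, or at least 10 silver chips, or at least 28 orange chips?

The worst case stops just short of every target: 3 yellow, 9 silver, 27 orange — 3 + 9 + 27 = 39 chips.
One more chip must push some color to its target, so 39 + 1 = 40.

40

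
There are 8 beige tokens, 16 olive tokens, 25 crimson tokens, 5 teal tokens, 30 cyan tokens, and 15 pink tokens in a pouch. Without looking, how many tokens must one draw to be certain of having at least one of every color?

The hardest color to obtain is teal: we could draw every other token first — 99 − 5 = 94 tokens — without a single teal one.
The next draw must be teal, so 94 + 1 = 95.

95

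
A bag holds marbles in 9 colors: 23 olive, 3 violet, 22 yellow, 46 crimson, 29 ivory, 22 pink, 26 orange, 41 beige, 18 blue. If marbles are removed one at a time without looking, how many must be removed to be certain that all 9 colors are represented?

228

The hardest color to obtain is violet: we could draw every other marble first — 230 − 3 = 227 marbles — without a single violet one.
The next draw must be violet, so 227 + 1 = 228.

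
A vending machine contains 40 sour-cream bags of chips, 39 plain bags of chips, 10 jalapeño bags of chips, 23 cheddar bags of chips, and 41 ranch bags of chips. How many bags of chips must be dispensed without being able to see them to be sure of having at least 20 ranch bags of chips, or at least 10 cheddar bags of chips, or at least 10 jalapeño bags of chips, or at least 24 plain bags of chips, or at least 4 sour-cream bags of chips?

64

The worst case stops just short of every target: 3 sour-cream, 23 plain, 9 jalapeño, 9 cheddar, 19 ranch — 3 + 23 + 9 + 9 + 19 = 63 bags of chips.
One more bag of chips must push some flavor to its target, so 63 + 1 = 64.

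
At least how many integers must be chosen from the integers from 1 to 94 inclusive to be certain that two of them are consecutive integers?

48

Partition {1, …, 94} into 47 pairs: {1,2}, {3,4}, …, {93,94}.
Choosing 47 integers — say the 47 even numbers 2, 4, …, 94 — takes one from each pair and avoids the property.
Choosing 48 forces two into the same pair by pigeonhole, and those are consecutive. So 48.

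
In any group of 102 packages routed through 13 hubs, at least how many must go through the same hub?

8

If each of the 13 hubs held at most 7, the total would be at most 13 × 7 = 91 < 102, a contradiction.
So at least one holds ⌈102/13⌉ = 8.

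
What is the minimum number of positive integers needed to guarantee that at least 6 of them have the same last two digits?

501

There are 100 possible two-digit endings acting as pigeonholes.
With 100 × 5 = 500 positive integers we could place exactly 5 in each, with no class reaching 6.
One more forces some class to hold 6, so 500 + 1 = 501.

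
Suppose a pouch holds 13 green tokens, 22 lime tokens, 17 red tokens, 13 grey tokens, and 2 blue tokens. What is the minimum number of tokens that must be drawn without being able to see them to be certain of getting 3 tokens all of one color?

The worst case takes 2 tokens of each color without reaching 3 of any: 5 × 2 = 10.
The next token must bring some color to 3, so 10 + 1 = 11.

11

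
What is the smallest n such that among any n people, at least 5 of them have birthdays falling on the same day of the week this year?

There are 7 days of the week acting as pigeonholes.
With 7 × 4 = 28 people we could place exactly 4 in each, with no class reaching 5.
One more forces some class to hold 5, so 28 + 1 = 29.

29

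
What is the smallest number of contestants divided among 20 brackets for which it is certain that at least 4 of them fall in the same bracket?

61

There are 20 brackets acting as pigeonholes.
With 20 × 3 = 60 contestants we could place exactly 3 in each, with no class reaching 4.
One more forces some class to hold 4, so 60 + 1 = 61.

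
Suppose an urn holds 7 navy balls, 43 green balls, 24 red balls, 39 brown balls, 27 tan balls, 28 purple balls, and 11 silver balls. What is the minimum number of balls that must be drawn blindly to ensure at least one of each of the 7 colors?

The hardest color to obtain is navy: we could draw every other ball first — 179 − 7 = 172 balls — without a single navy one.
The next draw must be navy, so 172 + 1 = 173.

173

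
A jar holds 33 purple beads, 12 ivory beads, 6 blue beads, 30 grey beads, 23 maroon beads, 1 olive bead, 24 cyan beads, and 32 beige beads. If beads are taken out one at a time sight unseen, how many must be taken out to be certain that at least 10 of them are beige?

The worst case draws every non-beige bead first: 33 + 12 + 6 + 30 + 23 + 1 + 24 = 129.
The next 10 draws are then forced to be beige, giving 129 + 10 = 139.

139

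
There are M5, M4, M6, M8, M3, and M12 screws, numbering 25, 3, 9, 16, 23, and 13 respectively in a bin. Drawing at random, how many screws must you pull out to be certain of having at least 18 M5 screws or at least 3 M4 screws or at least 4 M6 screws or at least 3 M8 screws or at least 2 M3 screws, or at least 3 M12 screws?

The worst case stops just short of every target: 17 M5, 2 M4, 3 M6, 2 M8, 1 M3, 2 M12 — 17 + 2 + 3 + 2 + 1 + 2 = 27 screws.
One more screw must push some size to its target, so 27 + 1 = 28.

28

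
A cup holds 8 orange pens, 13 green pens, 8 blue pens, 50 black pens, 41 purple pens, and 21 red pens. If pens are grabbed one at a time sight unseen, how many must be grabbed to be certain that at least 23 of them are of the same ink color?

95

In the worst case we take at most 22 of each ink color, but all 8 orange, all 13 green, all 8 blue, and all 21 red (fewer than 22), giving 8 + 13 + 8 + 22 + 22 + 21 = 94.
One more pen then forces some ink color to 23, so 94 + 1 = 95.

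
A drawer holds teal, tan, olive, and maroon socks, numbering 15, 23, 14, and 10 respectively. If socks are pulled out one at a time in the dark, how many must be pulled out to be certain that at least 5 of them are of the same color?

The worst case takes 4 socks of each color without reaching 5 of any: 4 × 4 = 16.
The next sock must bring some color to 5, so 16 + 1 = 17.

17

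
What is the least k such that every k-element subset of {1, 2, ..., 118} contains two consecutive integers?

Partition {1, …, 118} into 59 pairs: {1,2}, {3,4}, …, {117,118}.
Choosing 59 integers — say the 59 even numbers 2, 4, …, 118 — takes one from each pair and avoids the property.
Choosing 60 forces two into the same pair by pigeonhole, and those are consecutive. So 60.

60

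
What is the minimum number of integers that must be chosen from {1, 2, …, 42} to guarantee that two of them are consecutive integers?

22

Partition {1, …, 42} into 21 pairs: {1,2}, {3,4}, …, {41,42}.
Choosing 21 integers — say the 21 even numbers 2, 4, …, 42 — takes one from each pair and avoids the property.
Choosing 22 forces two into the same pair by pigeonhole, and those are consecutive. So 22.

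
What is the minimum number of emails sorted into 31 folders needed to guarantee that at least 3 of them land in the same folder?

63

There are 31 folders acting as pigeonholes.
With 31 × 2 = 62 emails we could place exactly 2 in each, with no class reaching 3.
One more forces some class to hold 3, so 62 + 1 = 63.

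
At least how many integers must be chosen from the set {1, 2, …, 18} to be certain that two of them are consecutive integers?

Partition {1, …, 18} into 9 pairs: {1,2}, {3,4}, …, {17,18}.
Choosing 9 integers — say the 9 even numbers 2, 4, …, 18 — takes one from each pair and avoids the property.
Choosing 10 forces two into the same pair by pigeonhole, and those are consecutive. So 10.

10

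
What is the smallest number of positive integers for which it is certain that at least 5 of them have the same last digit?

There are 10 possible last digits acting as pigeonholes.
With 10 × 4 = 40 positive integers we could place exactly 4 in each, with no class reaching 5.
One more forces some class to hold 5, so 40 + 1 = 41.

41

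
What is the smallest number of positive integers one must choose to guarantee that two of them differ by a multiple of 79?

80

Use the pigeonhole principle on residue classes: two integers differ by a multiple of 79 exactly when they share a remainder mod 79.
There are 79 residue classes mod 79, so 79 integers can all lie in distinct classes.
One more integer must repeat a residue, giving a difference divisible by 79. So n = 79 + 1 = 80.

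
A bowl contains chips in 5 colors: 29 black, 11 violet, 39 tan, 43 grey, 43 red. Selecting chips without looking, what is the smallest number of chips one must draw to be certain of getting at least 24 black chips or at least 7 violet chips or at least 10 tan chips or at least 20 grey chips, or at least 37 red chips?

94

Each of the 5 colors has its own threshold; avoid all of them simultaneously.
The worst case stops just short of every target: 23 black, 6 violet, 9 tan, 19 grey, 36 red — 23 + 6 + 9 + 19 + 36 = 93 chips.
One more chip must push some color to its target, so 93 + 1 = 94.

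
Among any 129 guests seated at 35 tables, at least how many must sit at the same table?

4

The 129 guests fall into 35 tables.
If each of the 35 tables held at most 3, the total would be at most 35 × 3 = 105 < 129, a contradiction.
So at least one holds ⌈129/35⌉ = 4.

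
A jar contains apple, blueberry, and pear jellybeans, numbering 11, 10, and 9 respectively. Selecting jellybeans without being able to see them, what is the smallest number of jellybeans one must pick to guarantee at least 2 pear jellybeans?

23

To avoid pear jellybeans as long as possible, exhaust the other 2 flavors first.
The worst case draws every non-pear jellybean first: 11 + 10 = 21.
The next 2 draws are then forced to be pear, giving 21 + 2 = 23.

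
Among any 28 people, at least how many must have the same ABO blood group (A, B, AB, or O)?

7

There are 4 ABO blood groups, which serve as the pigeonholes.
If each of the 4 ABO blood groups held at most 6, the total would be at most 4 × 6 = 24 < 28, a contradiction.
So at least one holds ⌈28/4⌉ = 7.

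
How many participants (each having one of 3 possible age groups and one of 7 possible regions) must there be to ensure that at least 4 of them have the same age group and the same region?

There are 3 × 7 = 21 (age group, region) combinations acting as pigeonholes.
With 21 × 3 = 63 participants we could place exactly 3 in each, with no (age group, region) pair reaching 4.
One more forces some (age group, region) pair to hold 4, so 63 + 1 = 64.

64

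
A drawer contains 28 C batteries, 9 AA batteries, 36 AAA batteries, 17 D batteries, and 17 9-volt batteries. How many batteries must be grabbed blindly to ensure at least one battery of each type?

The hardest type to obtain is AA: we could draw every other battery first — 107 − 9 = 98 batteries — without a single AA one.
The next draw must be AA, so 98 + 1 = 99.

99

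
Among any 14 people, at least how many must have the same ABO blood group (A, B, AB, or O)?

The 14 people fall into 4 ABO blood groups.
If each of the 4 ABO blood groups held at most 3, the total would be at most 4 × 3 = 12 < 14, a contradiction.
So at least one holds ⌈14/4⌉ = 4.

4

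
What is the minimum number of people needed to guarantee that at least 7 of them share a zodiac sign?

73

There are 12 zodiac signs acting as pigeonholes.
With 12 × 6 = 72 people we could place exactly 6 in each, with no class reaching 7.
One more forces some class to hold 7, so 72 + 1 = 73.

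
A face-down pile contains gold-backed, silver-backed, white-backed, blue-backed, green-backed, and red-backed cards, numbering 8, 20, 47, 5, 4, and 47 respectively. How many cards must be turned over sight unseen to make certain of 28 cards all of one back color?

In the worst case we take at most 27 of each back color, but all 8 gold-backed, all 20 silver-backed, all 5 blue-backed, and all 4 green-backed (fewer than 27), giving 8 + 20 + 27 + 5 + 4 + 27 = 91.
One more card then forces some back color to 28, so 91 + 1 = 92.

92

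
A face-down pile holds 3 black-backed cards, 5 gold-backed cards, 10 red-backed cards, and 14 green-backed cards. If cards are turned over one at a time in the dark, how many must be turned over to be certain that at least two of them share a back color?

The worst case takes 1 card of each back color without reaching 2 of any: 4 × 1 = 4.
The next card must bring some back color to 2, so 4 + 1 = 5.

5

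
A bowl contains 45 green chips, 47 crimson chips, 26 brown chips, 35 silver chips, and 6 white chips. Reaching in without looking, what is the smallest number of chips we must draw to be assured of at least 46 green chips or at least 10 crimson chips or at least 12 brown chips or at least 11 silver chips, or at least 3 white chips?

78

Each of the 5 colors has its own threshold; avoid all of them simultaneously.
The worst case stops just short of every target: 45 green, 9 crimson, 11 brown, 10 silver, 2 white — 45 + 9 + 11 + 10 + 2 = 77 chips.
One more chip must push some color to its target, so 77 + 1 = 78.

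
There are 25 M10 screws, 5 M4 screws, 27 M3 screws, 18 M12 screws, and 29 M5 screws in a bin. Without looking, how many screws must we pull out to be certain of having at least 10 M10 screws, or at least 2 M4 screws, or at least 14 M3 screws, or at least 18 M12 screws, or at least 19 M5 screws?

59

Each of the 5 sizes has its own threshold; avoid all of them simultaneously.
The worst case stops just short of every target: 9 M10, 1 M4, 13 M3, 17 M12, 18 M5 — 9 + 1 + 13 + 17 + 18 = 58 screws.
One more screw must push some size to its target, so 58 + 1 = 59.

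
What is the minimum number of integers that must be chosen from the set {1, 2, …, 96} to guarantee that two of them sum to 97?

49

Partition {1, …, 96} into 48 pairs: {1,96}, {2,95}, …, {48,49}.
Choosing 48 integers — say the integers 1 through 48 — takes one from each pair and avoids the property.
Choosing 49 forces two into the same pair by pigeonhole, and those sum to 97. So 49.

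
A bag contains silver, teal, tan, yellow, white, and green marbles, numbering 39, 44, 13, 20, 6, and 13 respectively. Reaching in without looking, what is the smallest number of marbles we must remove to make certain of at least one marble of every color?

130

The hardest color to obtain is white: we could draw every other marble first — 135 − 6 = 129 marbles — without a single white one.
The next draw must be white, so 129 + 1 = 130.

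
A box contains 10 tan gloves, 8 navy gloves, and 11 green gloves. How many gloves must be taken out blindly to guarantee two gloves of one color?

The worst case takes 1 glove of each color without reaching 2 of any: 3 × 1 = 3.
The next glove must bring some color to 2, so 3 + 1 = 4.

4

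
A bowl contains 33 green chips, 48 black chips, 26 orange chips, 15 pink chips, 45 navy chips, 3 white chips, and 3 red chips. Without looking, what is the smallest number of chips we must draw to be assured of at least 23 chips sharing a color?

110

In the worst case we take at most 22 of each color, but all 15 pink, all 3 white, and all 3 red (fewer than 22), giving 22 + 22 + 22 + 15 + 22 + 3 + 3 = 109.
One more chip then forces some color to 23, so 109 + 1 = 110.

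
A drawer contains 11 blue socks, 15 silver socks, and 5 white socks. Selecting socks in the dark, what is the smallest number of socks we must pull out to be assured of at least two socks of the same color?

4

Treat the 3 colors as pigeonholes.
The worst case takes 1 sock of each color without reaching 2 of any: 3 × 1 = 3.
The next sock must bring some color to 2, so 3 + 1 = 4.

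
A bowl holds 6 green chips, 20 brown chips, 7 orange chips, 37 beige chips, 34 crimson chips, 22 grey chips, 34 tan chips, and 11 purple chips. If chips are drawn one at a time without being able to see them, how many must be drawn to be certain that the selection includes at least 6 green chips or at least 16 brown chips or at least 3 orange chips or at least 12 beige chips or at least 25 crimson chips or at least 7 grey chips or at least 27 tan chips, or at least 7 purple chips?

96

Each of the 8 colors has its own threshold; avoid all of them simultaneously.
The worst case stops just short of every target: 5 green, 15 brown, 2 orange, 11 beige, 24 crimson, 6 grey, 26 tan, 6 purple — 5 + 15 + 2 + 11 + 24 + 6 + 26 + 6 = 95 chips.
One more chip must push some color to its target, so 95 + 1 = 96.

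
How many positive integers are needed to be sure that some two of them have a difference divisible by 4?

5

Use the pigeonhole principle on residue classes: two integers differ by a multiple of 4 exactly when they share a remainder mod 4.
There are 4 residue classes mod 4, so 4 integers can all lie in distinct classes.
One more integer must repeat a residue, giving a difference divisible by 4. So n = 4 + 1 = 5.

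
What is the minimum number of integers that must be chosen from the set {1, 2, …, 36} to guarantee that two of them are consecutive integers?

Partition {1, …, 36} into 18 pairs: {1,2}, {3,4}, …, {35,36}.
Choosing 18 integers — say the 18 even numbers 2, 4, …, 36 — takes one from each pair and avoids the property.
Choosing 19 forces two into the same pair by pigeonhole, and those are consecutive. So 19.

19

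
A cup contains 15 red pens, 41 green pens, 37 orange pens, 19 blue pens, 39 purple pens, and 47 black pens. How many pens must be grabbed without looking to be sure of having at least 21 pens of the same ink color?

115

In the worst case we take at most 20 of each ink color, but all 15 red and all 19 blue (fewer than 20), giving 15 + 20 + 20 + 19 + 20 + 20 = 114.
One more pen then forces some ink color to 21, so 114 + 1 = 115.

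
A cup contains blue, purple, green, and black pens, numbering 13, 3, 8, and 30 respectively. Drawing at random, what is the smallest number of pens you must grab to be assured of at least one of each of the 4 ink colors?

52

The hardest ink color to obtain is purple: we could draw every other pen first — 54 − 3 = 51 pens — without a single purple one.
The next draw must be purple, so 51 + 1 = 52.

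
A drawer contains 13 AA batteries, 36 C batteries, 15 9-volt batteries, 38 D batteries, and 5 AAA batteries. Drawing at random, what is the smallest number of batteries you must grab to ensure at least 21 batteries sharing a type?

74

In the worst case we take at most 20 of each type, but all 13 AA, all 15 9-volt, and all 5 AAA (fewer than 20), giving 13 + 20 + 15 + 20 + 5 = 73.
One more battery then forces some type to 21, so 73 + 1 = 74.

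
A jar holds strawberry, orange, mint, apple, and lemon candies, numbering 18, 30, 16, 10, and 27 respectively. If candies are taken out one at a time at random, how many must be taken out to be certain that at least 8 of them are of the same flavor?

36

The worst case takes 7 candies of each flavor without reaching 8 of any: 5 × 7 = 35.
The next candy must bring some flavor to 8, so 35 + 1 = 36.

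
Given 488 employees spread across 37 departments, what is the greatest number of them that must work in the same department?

The 488 employees fall into 37 departments.
If each of the 37 departments held at most 13, the total would be at most 37 × 13 = 481 < 488, a contradiction.
So at least one holds ⌈488/37⌉ = 14.

14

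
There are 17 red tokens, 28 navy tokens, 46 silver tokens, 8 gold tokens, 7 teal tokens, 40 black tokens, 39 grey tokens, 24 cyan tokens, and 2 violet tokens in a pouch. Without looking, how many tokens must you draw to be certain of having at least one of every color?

210

The hardest color to obtain is violet: we could draw every other token first — 211 − 2 = 209 tokens — without a single violet one.
The next draw must be violet, so 209 + 1 = 210.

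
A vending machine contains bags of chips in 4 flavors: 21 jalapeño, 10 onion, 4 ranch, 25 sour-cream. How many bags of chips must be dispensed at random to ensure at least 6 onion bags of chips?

56

The worst case draws every non-onion bag of chips first: 21 + 4 + 25 = 50.
The next 6 draws are then forced to be onion, giving 50 + 6 = 56.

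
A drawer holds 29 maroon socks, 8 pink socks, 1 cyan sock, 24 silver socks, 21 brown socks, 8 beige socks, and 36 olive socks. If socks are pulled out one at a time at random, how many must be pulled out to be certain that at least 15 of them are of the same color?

74

Treat the 7 colors as pigeonholes.
In the worst case we take at most 14 of each color, but all 8 pink, all 1 cyan, and all 8 beige (fewer than 14), giving 14 + 8 + 1 + 14 + 14 + 8 + 14 = 73.
One more sock then forces some color to 15, so 73 + 1 = 74.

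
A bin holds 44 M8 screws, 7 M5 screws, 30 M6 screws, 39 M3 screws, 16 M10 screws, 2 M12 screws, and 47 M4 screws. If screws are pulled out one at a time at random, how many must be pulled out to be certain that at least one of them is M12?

The worst case draws every non-M12 screw first: 44 + 7 + 30 + 39 + 16 + 47 = 183.
The next draw is then forced to be M12, giving 183 + 1 = 184.

184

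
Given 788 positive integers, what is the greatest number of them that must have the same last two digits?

8

There are 100 possible two-digit endings, which serve as the pigeonholes.
If each of the 100 possible two-digit endings held at most 7, the total would be at most 100 × 7 = 700 < 788, a contradiction.
So at least one holds ⌈788/100⌉ = 8.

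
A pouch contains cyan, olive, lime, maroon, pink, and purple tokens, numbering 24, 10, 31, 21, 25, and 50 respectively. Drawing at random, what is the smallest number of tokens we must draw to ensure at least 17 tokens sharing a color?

Treat the 6 colors as pigeonholes.
In the worst case we take at most 16 of each color, but all 10 olive (fewer than 16), giving 16 + 10 + 16 + 16 + 16 + 16 = 90.
One more token then forces some color to 17, so 90 + 1 = 91.

91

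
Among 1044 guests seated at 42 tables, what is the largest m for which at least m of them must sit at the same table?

25

The 1044 guests fall into 42 tables.
If each of the 42 tables held at most 24, the total would be at most 42 × 24 = 1008 < 1044, a contradiction.
So at least one holds ⌈1044/42⌉ = 25.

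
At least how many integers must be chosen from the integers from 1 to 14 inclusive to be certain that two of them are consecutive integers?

8

Partition {1, …, 14} into 7 pairs: {1,2}, {3,4}, …, {13,14}.
Choosing 7 integers — say the 7 even numbers 2, 4, …, 14 — takes one from each pair and avoids the property.
Choosing 8 forces two into the same pair by pigeonhole, and those are consecutive. So 8.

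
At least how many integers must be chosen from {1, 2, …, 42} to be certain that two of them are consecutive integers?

Partition {1, …, 42} into 21 pairs: {1,2}, {3,4}, …, {41,42}.
Choosing 21 integers — say the 21 even numbers 2, 4, …, 42 — takes one from each pair and avoids the property.
Choosing 22 forces two into the same pair by pigeonhole, and those are consecutive. So 22.

22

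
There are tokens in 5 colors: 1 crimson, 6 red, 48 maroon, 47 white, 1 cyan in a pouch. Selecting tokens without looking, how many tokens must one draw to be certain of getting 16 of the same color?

In the worst case we take at most 15 of each color, but all 1 crimson, all 6 red, and all 1 cyan (fewer than 15), giving 1 + 6 + 15 + 15 + 1 = 38.
One more token then forces some color to 16, so 38 + 1 = 39.

39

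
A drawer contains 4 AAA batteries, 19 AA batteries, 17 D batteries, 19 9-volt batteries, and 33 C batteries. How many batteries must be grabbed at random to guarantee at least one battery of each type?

89

The hardest type to obtain is AAA: we could draw every other battery first — 92 − 4 = 88 batteries — without a single AAA one.
The next draw must be AAA, so 88 + 1 = 89.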